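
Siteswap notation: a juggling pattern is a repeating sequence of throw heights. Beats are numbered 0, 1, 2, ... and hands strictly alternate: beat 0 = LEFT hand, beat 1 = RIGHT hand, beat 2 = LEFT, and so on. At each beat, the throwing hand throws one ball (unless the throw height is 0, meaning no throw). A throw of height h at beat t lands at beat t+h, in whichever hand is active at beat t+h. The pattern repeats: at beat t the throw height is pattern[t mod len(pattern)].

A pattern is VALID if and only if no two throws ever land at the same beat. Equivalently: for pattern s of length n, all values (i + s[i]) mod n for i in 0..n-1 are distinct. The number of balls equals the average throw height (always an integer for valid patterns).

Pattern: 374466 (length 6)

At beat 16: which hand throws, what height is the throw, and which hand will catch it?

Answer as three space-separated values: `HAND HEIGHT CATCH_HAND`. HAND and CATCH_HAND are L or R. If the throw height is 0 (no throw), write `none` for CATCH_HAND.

Beat 16: 16 mod 2 = 0, so hand = L
Throw height = pattern[16 mod 6] = pattern[4] = 6
Lands at beat 16+6=22, 22 mod 2 = 0, so catch hand = L

Answer: L 6 L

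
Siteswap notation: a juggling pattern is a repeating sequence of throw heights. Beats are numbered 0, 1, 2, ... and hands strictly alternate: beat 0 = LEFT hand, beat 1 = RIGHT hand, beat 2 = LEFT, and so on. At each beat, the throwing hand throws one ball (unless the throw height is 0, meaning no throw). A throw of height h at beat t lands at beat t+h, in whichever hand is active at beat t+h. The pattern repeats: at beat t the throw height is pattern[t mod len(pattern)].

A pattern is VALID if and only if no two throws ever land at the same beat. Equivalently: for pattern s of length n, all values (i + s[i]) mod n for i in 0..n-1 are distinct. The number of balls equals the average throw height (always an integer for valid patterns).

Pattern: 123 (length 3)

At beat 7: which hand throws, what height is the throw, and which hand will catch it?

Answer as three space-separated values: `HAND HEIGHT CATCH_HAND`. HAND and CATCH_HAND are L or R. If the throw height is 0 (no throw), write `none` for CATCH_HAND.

Beat 7: 7 mod 2 = 1, so hand = R
Throw height = pattern[7 mod 3] = pattern[1] = 2
Lands at beat 7+2=9, 9 mod 2 = 1, so catch hand = R

Answer: R 2 R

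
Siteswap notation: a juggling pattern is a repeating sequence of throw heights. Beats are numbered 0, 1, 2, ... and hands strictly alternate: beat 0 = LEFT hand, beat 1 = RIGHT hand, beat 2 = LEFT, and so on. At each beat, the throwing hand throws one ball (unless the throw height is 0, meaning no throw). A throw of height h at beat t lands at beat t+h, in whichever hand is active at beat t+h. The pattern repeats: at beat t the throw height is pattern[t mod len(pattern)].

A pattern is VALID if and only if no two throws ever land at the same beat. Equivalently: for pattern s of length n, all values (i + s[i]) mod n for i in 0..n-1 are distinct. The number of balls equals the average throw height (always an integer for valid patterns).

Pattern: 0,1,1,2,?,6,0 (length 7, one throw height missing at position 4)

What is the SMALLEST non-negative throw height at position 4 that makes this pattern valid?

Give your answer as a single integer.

i=0: (0 + 0) mod 7 = 0
i=1: (1 + 1) mod 7 = 2
i=2: (2 + 1) mod 7 = 3
i=3: (3 + 2) mod 7 = 5
i=4: s[i]=? (unknown)
i=5: (5 + 6) mod 7 = 4
i=6: (6 + 0) mod 7 = 6
Known residues: [0, 2, 3, 4, 5, 6]; need a permutation of 0..6, so missing residue r = 1
Need (4 + s) mod 7 = 1; smallest s = (1 - 4) mod 7 = 4

Answer: 4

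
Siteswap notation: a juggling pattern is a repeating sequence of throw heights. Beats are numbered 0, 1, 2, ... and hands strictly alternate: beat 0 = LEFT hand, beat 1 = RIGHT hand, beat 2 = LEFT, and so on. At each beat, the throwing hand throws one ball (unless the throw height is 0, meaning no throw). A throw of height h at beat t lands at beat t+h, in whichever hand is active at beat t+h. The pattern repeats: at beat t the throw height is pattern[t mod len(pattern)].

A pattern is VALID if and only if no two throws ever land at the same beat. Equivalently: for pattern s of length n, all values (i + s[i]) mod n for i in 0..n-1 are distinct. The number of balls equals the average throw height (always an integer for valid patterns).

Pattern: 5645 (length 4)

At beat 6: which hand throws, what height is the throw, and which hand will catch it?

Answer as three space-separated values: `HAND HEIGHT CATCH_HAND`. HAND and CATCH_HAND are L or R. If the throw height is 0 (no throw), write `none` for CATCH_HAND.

Answer: L 4 L

Derivation:
Beat 6: 6 mod 2 = 0, so hand = L
Throw height = pattern[6 mod 4] = pattern[2] = 4
Lands at beat 6+4=10, 10 mod 2 = 0, so catch hand = L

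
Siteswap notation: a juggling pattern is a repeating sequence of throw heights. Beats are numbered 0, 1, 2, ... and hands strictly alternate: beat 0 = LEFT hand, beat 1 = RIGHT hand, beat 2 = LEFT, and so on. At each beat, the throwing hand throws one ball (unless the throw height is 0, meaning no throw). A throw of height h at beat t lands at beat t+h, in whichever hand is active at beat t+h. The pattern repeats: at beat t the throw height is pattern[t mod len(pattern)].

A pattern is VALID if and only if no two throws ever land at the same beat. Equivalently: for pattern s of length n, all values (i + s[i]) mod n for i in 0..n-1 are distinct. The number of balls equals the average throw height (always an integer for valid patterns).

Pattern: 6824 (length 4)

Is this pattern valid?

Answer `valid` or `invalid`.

i=0: (i + s[i]) mod n = (0 + 6) mod 4 = 2
i=1: (i + s[i]) mod n = (1 + 8) mod 4 = 1
i=2: (i + s[i]) mod n = (2 + 2) mod 4 = 0
i=3: (i + s[i]) mod n = (3 + 4) mod 4 = 3
Residues: [2, 1, 0, 3], distinct: True

Answer: valid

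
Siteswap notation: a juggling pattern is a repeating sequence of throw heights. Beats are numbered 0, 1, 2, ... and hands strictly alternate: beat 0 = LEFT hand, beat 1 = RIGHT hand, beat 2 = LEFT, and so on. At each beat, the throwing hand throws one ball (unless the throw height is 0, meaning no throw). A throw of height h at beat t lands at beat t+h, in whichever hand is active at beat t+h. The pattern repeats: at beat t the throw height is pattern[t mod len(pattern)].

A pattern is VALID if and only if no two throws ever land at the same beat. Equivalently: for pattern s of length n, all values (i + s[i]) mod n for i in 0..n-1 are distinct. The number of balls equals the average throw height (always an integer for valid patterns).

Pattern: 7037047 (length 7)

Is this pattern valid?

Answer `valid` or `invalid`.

i=0: (i + s[i]) mod n = (0 + 7) mod 7 = 0
i=1: (i + s[i]) mod n = (1 + 0) mod 7 = 1
i=2: (i + s[i]) mod n = (2 + 3) mod 7 = 5
i=3: (i + s[i]) mod n = (3 + 7) mod 7 = 3
i=4: (i + s[i]) mod n = (4 + 0) mod 7 = 4
i=5: (i + s[i]) mod n = (5 + 4) mod 7 = 2
i=6: (i + s[i]) mod n = (6 + 7) mod 7 = 6
Residues: [0, 1, 5, 3, 4, 2, 6], distinct: True

Answer: valid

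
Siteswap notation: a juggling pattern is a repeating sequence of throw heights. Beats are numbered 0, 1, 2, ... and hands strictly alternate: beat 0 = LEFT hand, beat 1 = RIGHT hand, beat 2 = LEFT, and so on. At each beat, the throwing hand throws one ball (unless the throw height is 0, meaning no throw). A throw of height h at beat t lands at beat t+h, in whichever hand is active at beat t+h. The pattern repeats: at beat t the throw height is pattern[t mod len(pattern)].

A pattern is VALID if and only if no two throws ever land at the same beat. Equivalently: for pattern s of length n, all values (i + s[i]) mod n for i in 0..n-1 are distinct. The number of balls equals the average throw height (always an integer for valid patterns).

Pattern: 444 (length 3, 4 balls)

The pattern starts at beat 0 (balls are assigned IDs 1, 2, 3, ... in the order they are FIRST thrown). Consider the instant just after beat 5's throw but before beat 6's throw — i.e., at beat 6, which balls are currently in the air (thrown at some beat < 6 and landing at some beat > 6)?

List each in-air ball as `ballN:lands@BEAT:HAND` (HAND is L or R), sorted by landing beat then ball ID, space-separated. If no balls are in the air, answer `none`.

Answer: ball4:lands@7:R ball1:lands@8:L ball2:lands@9:R

Derivation:
Beat 0 (L): throw ball1 h=4 -> lands@4:L; in-air after throw: [b1@4:L]
Beat 1 (R): throw ball2 h=4 -> lands@5:R; in-air after throw: [b1@4:L b2@5:R]
Beat 2 (L): throw ball3 h=4 -> lands@6:L; in-air after throw: [b1@4:L b2@5:R b3@6:L]
Beat 3 (R): throw ball4 h=4 -> lands@7:R; in-air after throw: [b1@4:L b2@5:R b3@6:L b4@7:R]
Beat 4 (L): throw ball1 h=4 -> lands@8:L; in-air after throw: [b2@5:R b3@6:L b4@7:R b1@8:L]
Beat 5 (R): throw ball2 h=4 -> lands@9:R; in-air after throw: [b3@6:L b4@7:R b1@8:L b2@9:R]
Beat 6 (L): throw ball3 h=4 -> lands@10:L; in-air after throw: [b4@7:R b1@8:L b2@9:R b3@10:L]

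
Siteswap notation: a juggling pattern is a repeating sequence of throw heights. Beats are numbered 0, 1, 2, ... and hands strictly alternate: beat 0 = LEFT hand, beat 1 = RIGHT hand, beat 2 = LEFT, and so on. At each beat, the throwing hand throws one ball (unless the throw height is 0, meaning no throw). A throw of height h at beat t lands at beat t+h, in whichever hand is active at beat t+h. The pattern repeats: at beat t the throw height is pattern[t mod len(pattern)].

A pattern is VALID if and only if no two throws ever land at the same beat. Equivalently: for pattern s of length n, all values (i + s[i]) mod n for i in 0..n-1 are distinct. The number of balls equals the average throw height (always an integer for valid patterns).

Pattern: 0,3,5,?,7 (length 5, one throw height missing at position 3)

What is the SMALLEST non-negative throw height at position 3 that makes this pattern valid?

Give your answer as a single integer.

i=0: (0 + 0) mod 5 = 0
i=1: (1 + 3) mod 5 = 4
i=2: (2 + 5) mod 5 = 2
i=3: s[i]=? (unknown)
i=4: (4 + 7) mod 5 = 1
Known residues: [0, 1, 2, 4]; need a permutation of 0..4, so missing residue r = 3
Need (3 + s) mod 5 = 3; smallest s = (3 - 3) mod 5 = 0

Answer: 0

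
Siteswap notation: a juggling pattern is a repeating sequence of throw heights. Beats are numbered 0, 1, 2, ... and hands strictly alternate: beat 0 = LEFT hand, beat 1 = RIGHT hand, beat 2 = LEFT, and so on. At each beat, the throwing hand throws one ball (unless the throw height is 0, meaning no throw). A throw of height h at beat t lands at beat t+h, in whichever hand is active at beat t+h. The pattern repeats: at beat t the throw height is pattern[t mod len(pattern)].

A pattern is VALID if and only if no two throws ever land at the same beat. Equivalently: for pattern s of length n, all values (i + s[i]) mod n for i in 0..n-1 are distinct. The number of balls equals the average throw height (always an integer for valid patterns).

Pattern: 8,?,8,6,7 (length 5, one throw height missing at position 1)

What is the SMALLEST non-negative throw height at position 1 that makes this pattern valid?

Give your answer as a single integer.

i=0: (0 + 8) mod 5 = 3
i=1: s[i]=? (unknown)
i=2: (2 + 8) mod 5 = 0
i=3: (3 + 6) mod 5 = 4
i=4: (4 + 7) mod 5 = 1
Known residues: [0, 1, 3, 4]; need a permutation of 0..4, so missing residue r = 2
Need (1 + s) mod 5 = 2; smallest s = (2 - 1) mod 5 = 1

Answer: 1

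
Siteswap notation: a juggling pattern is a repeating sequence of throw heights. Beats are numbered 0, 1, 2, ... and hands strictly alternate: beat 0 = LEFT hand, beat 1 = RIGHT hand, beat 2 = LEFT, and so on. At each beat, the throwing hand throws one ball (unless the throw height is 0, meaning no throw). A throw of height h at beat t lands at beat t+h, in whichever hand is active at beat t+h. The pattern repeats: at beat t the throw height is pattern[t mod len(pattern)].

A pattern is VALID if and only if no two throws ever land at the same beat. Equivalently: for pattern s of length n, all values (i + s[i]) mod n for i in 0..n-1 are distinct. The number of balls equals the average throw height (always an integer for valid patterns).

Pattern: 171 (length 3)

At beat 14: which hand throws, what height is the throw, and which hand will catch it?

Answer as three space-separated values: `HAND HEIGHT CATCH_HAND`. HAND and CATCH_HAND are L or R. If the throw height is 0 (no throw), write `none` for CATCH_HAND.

Beat 14: 14 mod 2 = 0, so hand = L
Throw height = pattern[14 mod 3] = pattern[2] = 1
Lands at beat 14+1=15, 15 mod 2 = 1, so catch hand = R

Answer: L 1 R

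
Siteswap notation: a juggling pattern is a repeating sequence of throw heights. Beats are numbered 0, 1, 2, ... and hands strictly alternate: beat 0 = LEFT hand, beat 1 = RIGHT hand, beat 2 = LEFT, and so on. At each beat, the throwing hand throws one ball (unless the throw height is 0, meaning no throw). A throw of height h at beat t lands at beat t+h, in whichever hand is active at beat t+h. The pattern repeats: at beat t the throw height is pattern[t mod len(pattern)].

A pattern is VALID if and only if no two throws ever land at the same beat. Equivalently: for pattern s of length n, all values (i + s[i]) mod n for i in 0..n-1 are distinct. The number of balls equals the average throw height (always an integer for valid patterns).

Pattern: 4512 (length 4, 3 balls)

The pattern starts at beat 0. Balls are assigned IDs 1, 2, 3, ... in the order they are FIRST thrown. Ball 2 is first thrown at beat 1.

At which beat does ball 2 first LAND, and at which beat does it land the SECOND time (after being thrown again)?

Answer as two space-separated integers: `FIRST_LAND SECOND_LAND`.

Beat 0 (L): throw ball1 h=4 -> lands@4:L; in-air after throw: [b1@4:L]
Beat 1 (R): throw ball2 h=5 -> lands@6:L; in-air after throw: [b1@4:L b2@6:L]
Beat 2 (L): throw ball3 h=1 -> lands@3:R; in-air after throw: [b3@3:R b1@4:L b2@6:L]
Beat 3 (R): throw ball3 h=2 -> lands@5:R; in-air after throw: [b1@4:L b3@5:R b2@6:L]
Beat 4 (L): throw ball1 h=4 -> lands@8:L; in-air after throw: [b3@5:R b2@6:L b1@8:L]
Beat 5 (R): throw ball3 h=5 -> lands@10:L; in-air after throw: [b2@6:L b1@8:L b3@10:L]
Beat 6 (L): throw ball2 h=1 -> lands@7:R; in-air after throw: [b2@7:R b1@8:L b3@10:L]
Beat 7 (R): throw ball2 h=2 -> lands@9:R; in-air after throw: [b1@8:L b2@9:R b3@10:L]
Ball 2: thrown@1 h=5 -> first land @6; rethrown@6 h=1 -> second land @7

Answer: 6 7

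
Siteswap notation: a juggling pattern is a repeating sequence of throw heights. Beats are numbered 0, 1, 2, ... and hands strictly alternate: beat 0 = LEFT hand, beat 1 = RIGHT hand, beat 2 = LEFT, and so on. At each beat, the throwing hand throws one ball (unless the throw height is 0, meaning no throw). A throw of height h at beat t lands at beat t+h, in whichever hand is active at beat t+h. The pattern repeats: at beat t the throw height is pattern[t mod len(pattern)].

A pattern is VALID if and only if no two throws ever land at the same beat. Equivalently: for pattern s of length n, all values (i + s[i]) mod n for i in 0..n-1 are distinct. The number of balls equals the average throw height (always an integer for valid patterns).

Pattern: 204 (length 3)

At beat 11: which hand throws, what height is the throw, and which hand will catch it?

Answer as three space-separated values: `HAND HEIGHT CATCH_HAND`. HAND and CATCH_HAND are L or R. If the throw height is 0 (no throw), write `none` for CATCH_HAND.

Answer: R 4 R

Derivation:
Beat 11: 11 mod 2 = 1, so hand = R
Throw height = pattern[11 mod 3] = pattern[2] = 4
Lands at beat 11+4=15, 15 mod 2 = 1, so catch hand = R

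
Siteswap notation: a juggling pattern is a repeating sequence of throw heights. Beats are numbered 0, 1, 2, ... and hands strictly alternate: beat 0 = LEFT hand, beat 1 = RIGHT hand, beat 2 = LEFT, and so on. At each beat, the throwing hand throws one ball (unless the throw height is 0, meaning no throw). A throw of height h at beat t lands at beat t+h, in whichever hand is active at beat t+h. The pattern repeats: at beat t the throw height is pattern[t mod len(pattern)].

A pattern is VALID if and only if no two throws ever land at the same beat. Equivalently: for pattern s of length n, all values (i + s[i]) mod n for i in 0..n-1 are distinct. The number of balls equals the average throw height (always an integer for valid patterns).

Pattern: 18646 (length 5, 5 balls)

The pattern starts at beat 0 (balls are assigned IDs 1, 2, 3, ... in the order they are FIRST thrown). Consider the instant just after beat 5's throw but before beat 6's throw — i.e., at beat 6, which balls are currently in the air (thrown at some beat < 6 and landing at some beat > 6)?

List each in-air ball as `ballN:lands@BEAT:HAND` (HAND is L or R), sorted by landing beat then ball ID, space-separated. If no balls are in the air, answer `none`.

Answer: ball3:lands@7:R ball2:lands@8:L ball1:lands@9:R ball4:lands@10:L

Derivation:
Beat 0 (L): throw ball1 h=1 -> lands@1:R; in-air after throw: [b1@1:R]
Beat 1 (R): throw ball1 h=8 -> lands@9:R; in-air after throw: [b1@9:R]
Beat 2 (L): throw ball2 h=6 -> lands@8:L; in-air after throw: [b2@8:L b1@9:R]
Beat 3 (R): throw ball3 h=4 -> lands@7:R; in-air after throw: [b3@7:R b2@8:L b1@9:R]
Beat 4 (L): throw ball4 h=6 -> lands@10:L; in-air after throw: [b3@7:R b2@8:L b1@9:R b4@10:L]
Beat 5 (R): throw ball5 h=1 -> lands@6:L; in-air after throw: [b5@6:L b3@7:R b2@8:L b1@9:R b4@10:L]
Beat 6 (L): throw ball5 h=8 -> lands@14:L; in-air after throw: [b3@7:R b2@8:L b1@9:R b4@10:L b5@14:L]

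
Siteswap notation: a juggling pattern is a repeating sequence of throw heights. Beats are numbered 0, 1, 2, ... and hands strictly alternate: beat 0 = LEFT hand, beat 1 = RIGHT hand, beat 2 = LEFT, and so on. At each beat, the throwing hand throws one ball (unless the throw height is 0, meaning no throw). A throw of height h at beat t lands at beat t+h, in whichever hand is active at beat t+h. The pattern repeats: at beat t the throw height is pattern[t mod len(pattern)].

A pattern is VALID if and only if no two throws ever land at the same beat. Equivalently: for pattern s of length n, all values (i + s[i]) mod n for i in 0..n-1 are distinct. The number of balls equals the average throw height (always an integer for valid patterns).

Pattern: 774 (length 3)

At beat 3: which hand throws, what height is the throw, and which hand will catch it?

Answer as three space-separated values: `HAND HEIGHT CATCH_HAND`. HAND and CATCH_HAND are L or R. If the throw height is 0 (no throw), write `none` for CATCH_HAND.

Answer: R 7 L

Derivation:
Beat 3: 3 mod 2 = 1, so hand = R
Throw height = pattern[3 mod 3] = pattern[0] = 7
Lands at beat 3+7=10, 10 mod 2 = 0, so catch hand = L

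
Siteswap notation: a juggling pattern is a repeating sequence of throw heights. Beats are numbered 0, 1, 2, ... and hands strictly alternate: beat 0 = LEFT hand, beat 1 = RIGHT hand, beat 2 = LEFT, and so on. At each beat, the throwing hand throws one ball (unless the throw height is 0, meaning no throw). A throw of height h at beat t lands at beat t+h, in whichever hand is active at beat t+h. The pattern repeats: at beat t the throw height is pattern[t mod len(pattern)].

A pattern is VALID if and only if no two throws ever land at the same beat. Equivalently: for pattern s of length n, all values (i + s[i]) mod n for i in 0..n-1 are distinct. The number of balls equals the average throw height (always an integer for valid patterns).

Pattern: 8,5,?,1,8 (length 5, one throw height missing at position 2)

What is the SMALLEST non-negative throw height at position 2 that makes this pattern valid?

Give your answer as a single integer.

i=0: (0 + 8) mod 5 = 3
i=1: (1 + 5) mod 5 = 1
i=2: s[i]=? (unknown)
i=3: (3 + 1) mod 5 = 4
i=4: (4 + 8) mod 5 = 2
Known residues: [1, 2, 3, 4]; need a permutation of 0..4, so missing residue r = 0
Need (2 + s) mod 5 = 0; smallest s = (0 - 2) mod 5 = 3

Answer: 3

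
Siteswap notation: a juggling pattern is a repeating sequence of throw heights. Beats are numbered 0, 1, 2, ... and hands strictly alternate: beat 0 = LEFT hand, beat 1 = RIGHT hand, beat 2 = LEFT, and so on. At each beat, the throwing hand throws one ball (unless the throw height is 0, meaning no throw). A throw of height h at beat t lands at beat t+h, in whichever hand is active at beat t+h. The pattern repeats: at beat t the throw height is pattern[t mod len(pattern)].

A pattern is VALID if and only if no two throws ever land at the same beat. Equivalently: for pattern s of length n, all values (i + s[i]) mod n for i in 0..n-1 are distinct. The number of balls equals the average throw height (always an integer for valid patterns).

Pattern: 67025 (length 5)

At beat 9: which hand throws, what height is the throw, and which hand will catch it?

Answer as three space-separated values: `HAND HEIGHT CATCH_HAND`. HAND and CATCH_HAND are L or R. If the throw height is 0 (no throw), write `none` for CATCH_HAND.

Beat 9: 9 mod 2 = 1, so hand = R
Throw height = pattern[9 mod 5] = pattern[4] = 5
Lands at beat 9+5=14, 14 mod 2 = 0, so catch hand = L

Answer: R 5 L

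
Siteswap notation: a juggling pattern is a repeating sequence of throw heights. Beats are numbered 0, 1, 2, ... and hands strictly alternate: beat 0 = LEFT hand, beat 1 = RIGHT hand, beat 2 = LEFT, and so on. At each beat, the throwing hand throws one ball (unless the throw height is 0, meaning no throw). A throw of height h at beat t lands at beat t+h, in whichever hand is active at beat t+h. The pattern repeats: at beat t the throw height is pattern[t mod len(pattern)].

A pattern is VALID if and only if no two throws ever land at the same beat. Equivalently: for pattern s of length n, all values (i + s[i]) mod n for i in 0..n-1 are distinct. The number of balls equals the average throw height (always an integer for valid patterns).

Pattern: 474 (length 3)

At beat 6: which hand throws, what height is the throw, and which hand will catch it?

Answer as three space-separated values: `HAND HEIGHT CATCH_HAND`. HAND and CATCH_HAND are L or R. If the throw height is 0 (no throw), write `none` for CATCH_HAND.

Beat 6: 6 mod 2 = 0, so hand = L
Throw height = pattern[6 mod 3] = pattern[0] = 4
Lands at beat 6+4=10, 10 mod 2 = 0, so catch hand = L

Answer: L 4 L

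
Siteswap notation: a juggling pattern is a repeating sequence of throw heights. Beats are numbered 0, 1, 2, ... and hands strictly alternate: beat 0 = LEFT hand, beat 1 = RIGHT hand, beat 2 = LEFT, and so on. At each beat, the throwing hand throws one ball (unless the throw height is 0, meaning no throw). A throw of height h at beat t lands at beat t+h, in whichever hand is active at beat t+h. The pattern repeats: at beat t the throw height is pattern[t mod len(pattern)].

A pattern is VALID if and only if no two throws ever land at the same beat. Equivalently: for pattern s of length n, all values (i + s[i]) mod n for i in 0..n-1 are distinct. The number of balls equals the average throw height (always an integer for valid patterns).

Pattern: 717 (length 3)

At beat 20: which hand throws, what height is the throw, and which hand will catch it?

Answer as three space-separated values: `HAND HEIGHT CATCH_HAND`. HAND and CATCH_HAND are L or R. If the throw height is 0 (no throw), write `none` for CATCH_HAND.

Answer: L 7 R

Derivation:
Beat 20: 20 mod 2 = 0, so hand = L
Throw height = pattern[20 mod 3] = pattern[2] = 7
Lands at beat 20+7=27, 27 mod 2 = 1, so catch hand = R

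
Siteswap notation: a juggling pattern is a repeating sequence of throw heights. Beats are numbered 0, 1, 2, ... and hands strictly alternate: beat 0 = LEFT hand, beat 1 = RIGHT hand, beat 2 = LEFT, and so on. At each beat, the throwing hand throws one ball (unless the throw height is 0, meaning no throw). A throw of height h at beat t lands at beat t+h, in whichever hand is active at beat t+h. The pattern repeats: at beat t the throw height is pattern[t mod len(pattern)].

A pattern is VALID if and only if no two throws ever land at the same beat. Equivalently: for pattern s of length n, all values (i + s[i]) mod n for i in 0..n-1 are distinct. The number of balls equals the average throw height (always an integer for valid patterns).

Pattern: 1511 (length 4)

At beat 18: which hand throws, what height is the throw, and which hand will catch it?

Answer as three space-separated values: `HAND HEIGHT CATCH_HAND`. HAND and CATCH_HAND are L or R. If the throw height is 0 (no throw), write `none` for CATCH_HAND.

Answer: L 1 R

Derivation:
Beat 18: 18 mod 2 = 0, so hand = L
Throw height = pattern[18 mod 4] = pattern[2] = 1
Lands at beat 18+1=19, 19 mod 2 = 1, so catch hand = R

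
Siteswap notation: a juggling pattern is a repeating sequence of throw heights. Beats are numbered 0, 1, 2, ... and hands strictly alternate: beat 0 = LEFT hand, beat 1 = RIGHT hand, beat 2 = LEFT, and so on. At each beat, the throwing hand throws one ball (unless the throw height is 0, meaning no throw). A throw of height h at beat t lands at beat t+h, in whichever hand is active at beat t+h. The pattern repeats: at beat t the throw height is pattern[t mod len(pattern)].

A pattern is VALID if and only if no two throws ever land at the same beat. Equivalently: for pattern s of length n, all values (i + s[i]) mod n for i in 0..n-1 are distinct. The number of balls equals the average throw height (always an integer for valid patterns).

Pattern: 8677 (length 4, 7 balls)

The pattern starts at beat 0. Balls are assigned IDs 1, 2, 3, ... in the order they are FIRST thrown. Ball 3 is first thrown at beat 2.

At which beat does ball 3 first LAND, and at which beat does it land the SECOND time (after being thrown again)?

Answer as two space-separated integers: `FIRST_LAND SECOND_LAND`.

Beat 0 (L): throw ball1 h=8 -> lands@8:L; in-air after throw: [b1@8:L]
Beat 1 (R): throw ball2 h=6 -> lands@7:R; in-air after throw: [b2@7:R b1@8:L]
Beat 2 (L): throw ball3 h=7 -> lands@9:R; in-air after throw: [b2@7:R b1@8:L b3@9:R]
Beat 3 (R): throw ball4 h=7 -> lands@10:L; in-air after throw: [b2@7:R b1@8:L b3@9:R b4@10:L]
Beat 4 (L): throw ball5 h=8 -> lands@12:L; in-air after throw: [b2@7:R b1@8:L b3@9:R b4@10:L b5@12:L]
Beat 5 (R): throw ball6 h=6 -> lands@11:R; in-air after throw: [b2@7:R b1@8:L b3@9:R b4@10:L b6@11:R b5@12:L]
Beat 6 (L): throw ball7 h=7 -> lands@13:R; in-air after throw: [b2@7:R b1@8:L b3@9:R b4@10:L b6@11:R b5@12:L b7@13:R]
Beat 7 (R): throw ball2 h=7 -> lands@14:L; in-air after throw: [b1@8:L b3@9:R b4@10:L b6@11:R b5@12:L b7@13:R b2@14:L]
Beat 8 (L): throw ball1 h=8 -> lands@16:L; in-air after throw: [b3@9:R b4@10:L b6@11:R b5@12:L b7@13:R b2@14:L b1@16:L]
Beat 9 (R): throw ball3 h=6 -> lands@15:R; in-air after throw: [b4@10:L b6@11:R b5@12:L b7@13:R b2@14:L b3@15:R b1@16:L]
Beat 10 (L): throw ball4 h=7 -> lands@17:R; in-air after throw: [b6@11:R b5@12:L b7@13:R b2@14:L b3@15:R b1@16:L b4@17:R]
Beat 11 (R): throw ball6 h=7 -> lands@18:L; in-air after throw: [b5@12:L b7@13:R b2@14:L b3@15:R b1@16:L b4@17:R b6@18:L]
Beat 12 (L): throw ball5 h=8 -> lands@20:L; in-air after throw: [b7@13:R b2@14:L b3@15:R b1@16:L b4@17:R b6@18:L b5@20:L]
Beat 13 (R): throw ball7 h=6 -> lands@19:R; in-air after throw: [b2@14:L b3@15:R b1@16:L b4@17:R b6@18:L b7@19:R b5@20:L]
Beat 14 (L): throw ball2 h=7 -> lands@21:R; in-air after throw: [b3@15:R b1@16:L b4@17:R b6@18:L b7@19:R b5@20:L b2@21:R]
Beat 15 (R): throw ball3 h=7 -> lands@22:L; in-air after throw: [b1@16:L b4@17:R b6@18:L b7@19:R b5@20:L b2@21:R b3@22:L]
Ball 3: thrown@2 h=7 -> first land @9; rethrown@9 h=6 -> second land @15

Answer: 9 15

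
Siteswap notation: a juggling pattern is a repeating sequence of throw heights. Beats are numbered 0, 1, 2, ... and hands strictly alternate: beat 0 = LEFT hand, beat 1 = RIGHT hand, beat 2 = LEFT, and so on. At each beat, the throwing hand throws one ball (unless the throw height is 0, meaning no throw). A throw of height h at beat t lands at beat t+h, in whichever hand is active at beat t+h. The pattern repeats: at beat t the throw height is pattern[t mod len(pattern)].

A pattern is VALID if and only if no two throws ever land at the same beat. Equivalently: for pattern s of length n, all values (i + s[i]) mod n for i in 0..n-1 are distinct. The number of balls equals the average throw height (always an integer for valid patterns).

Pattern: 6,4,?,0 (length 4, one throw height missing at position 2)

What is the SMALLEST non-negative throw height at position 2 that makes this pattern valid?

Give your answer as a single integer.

i=0: (0 + 6) mod 4 = 2
i=1: (1 + 4) mod 4 = 1
i=2: s[i]=? (unknown)
i=3: (3 + 0) mod 4 = 3
Known residues: [1, 2, 3]; need a permutation of 0..3, so missing residue r = 0
Need (2 + s) mod 4 = 0; smallest s = (0 - 2) mod 4 = 2

Answer: 2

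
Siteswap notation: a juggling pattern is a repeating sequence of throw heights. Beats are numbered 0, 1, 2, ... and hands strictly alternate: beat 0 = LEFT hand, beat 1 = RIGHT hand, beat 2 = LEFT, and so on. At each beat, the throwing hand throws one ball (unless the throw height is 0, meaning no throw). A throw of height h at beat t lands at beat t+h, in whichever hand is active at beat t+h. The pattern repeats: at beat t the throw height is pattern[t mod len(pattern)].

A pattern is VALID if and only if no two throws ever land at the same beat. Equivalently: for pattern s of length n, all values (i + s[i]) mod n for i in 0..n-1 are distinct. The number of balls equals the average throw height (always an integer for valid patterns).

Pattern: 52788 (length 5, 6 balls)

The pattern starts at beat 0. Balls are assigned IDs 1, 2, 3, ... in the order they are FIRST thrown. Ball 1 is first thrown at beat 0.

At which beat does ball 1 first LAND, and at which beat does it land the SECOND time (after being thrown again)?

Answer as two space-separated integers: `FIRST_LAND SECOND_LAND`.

Answer: 5 10

Derivation:
Beat 0 (L): throw ball1 h=5 -> lands@5:R; in-air after throw: [b1@5:R]
Beat 1 (R): throw ball2 h=2 -> lands@3:R; in-air after throw: [b2@3:R b1@5:R]
Beat 2 (L): throw ball3 h=7 -> lands@9:R; in-air after throw: [b2@3:R b1@5:R b3@9:R]
Beat 3 (R): throw ball2 h=8 -> lands@11:R; in-air after throw: [b1@5:R b3@9:R b2@11:R]
Beat 4 (L): throw ball4 h=8 -> lands@12:L; in-air after throw: [b1@5:R b3@9:R b2@11:R b4@12:L]
Beat 5 (R): throw ball1 h=5 -> lands@10:L; in-air after throw: [b3@9:R b1@10:L b2@11:R b4@12:L]
Beat 6 (L): throw ball5 h=2 -> lands@8:L; in-air after throw: [b5@8:L b3@9:R b1@10:L b2@11:R b4@12:L]
Beat 7 (R): throw ball6 h=7 -> lands@14:L; in-air after throw: [b5@8:L b3@9:R b1@10:L b2@11:R b4@12:L b6@14:L]
Beat 8 (L): throw ball5 h=8 -> lands@16:L; in-air after throw: [b3@9:R b1@10:L b2@11:R b4@12:L b6@14:L b5@16:L]
Beat 9 (R): throw ball3 h=8 -> lands@17:R; in-air after throw: [b1@10:L b2@11:R b4@12:L b6@14:L b5@16:L b3@17:R]
Beat 10 (L): throw ball1 h=5 -> lands@15:R; in-air after throw: [b2@11:R b4@12:L b6@14:L b1@15:R b5@16:L b3@17:R]
Ball 1: thrown@0 h=5 -> first land @5; rethrown@5 h=5 -> second land @10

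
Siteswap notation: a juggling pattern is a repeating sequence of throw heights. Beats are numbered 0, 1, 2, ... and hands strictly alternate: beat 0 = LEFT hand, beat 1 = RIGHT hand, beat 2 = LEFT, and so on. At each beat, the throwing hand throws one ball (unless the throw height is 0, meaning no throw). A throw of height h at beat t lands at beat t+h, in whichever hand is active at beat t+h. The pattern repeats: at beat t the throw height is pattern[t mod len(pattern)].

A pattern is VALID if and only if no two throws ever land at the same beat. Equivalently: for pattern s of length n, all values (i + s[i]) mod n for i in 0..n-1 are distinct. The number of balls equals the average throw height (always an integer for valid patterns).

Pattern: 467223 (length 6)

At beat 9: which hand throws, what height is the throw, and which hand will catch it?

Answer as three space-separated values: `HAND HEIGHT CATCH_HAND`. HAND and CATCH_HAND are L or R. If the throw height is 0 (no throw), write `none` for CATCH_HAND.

Answer: R 2 R

Derivation:
Beat 9: 9 mod 2 = 1, so hand = R
Throw height = pattern[9 mod 6] = pattern[3] = 2
Lands at beat 9+2=11, 11 mod 2 = 1, so catch hand = R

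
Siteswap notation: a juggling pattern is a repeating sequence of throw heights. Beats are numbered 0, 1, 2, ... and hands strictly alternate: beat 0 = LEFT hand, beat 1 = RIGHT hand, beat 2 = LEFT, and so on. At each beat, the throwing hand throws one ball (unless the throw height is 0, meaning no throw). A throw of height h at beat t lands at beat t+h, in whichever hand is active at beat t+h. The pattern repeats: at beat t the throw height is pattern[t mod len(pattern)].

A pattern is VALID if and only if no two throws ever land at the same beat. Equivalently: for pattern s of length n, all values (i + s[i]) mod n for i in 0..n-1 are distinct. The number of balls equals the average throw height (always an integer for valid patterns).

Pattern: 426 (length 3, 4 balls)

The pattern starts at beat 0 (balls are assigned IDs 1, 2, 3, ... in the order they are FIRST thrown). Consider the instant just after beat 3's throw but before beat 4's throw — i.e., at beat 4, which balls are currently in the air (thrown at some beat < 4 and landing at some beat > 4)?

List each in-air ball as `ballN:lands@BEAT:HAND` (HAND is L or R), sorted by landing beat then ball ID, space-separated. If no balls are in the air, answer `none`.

Beat 0 (L): throw ball1 h=4 -> lands@4:L; in-air after throw: [b1@4:L]
Beat 1 (R): throw ball2 h=2 -> lands@3:R; in-air after throw: [b2@3:R b1@4:L]
Beat 2 (L): throw ball3 h=6 -> lands@8:L; in-air after throw: [b2@3:R b1@4:L b3@8:L]
Beat 3 (R): throw ball2 h=4 -> lands@7:R; in-air after throw: [b1@4:L b2@7:R b3@8:L]
Beat 4 (L): throw ball1 h=2 -> lands@6:L; in-air after throw: [b1@6:L b2@7:R b3@8:L]

Answer: ball2:lands@7:R ball3:lands@8:L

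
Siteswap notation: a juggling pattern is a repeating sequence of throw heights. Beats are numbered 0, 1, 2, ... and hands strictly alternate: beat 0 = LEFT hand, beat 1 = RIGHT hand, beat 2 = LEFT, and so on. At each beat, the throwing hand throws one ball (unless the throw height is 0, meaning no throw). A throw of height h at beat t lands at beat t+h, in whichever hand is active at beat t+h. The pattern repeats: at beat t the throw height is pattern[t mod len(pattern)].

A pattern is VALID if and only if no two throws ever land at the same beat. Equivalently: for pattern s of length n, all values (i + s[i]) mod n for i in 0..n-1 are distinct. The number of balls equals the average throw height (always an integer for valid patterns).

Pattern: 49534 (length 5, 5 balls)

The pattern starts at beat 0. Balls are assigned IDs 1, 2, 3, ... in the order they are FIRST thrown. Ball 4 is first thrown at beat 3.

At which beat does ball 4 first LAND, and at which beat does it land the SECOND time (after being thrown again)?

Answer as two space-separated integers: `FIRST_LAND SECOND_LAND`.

Beat 0 (L): throw ball1 h=4 -> lands@4:L; in-air after throw: [b1@4:L]
Beat 1 (R): throw ball2 h=9 -> lands@10:L; in-air after throw: [b1@4:L b2@10:L]
Beat 2 (L): throw ball3 h=5 -> lands@7:R; in-air after throw: [b1@4:L b3@7:R b2@10:L]
Beat 3 (R): throw ball4 h=3 -> lands@6:L; in-air after throw: [b1@4:L b4@6:L b3@7:R b2@10:L]
Beat 4 (L): throw ball1 h=4 -> lands@8:L; in-air after throw: [b4@6:L b3@7:R b1@8:L b2@10:L]
Beat 5 (R): throw ball5 h=4 -> lands@9:R; in-air after throw: [b4@6:L b3@7:R b1@8:L b5@9:R b2@10:L]
Beat 6 (L): throw ball4 h=9 -> lands@15:R; in-air after throw: [b3@7:R b1@8:L b5@9:R b2@10:L b4@15:R]
Beat 7 (R): throw ball3 h=5 -> lands@12:L; in-air after throw: [b1@8:L b5@9:R b2@10:L b3@12:L b4@15:R]
Beat 8 (L): throw ball1 h=3 -> lands@11:R; in-air after throw: [b5@9:R b2@10:L b1@11:R b3@12:L b4@15:R]
Beat 9 (R): throw ball5 h=4 -> lands@13:R; in-air after throw: [b2@10:L b1@11:R b3@12:L b5@13:R b4@15:R]
Beat 10 (L): throw ball2 h=4 -> lands@14:L; in-air after throw: [b1@11:R b3@12:L b5@13:R b2@14:L b4@15:R]
Beat 11 (R): throw ball1 h=9 -> lands@20:L; in-air after throw: [b3@12:L b5@13:R b2@14:L b4@15:R b1@20:L]
Beat 12 (L): throw ball3 h=5 -> lands@17:R; in-air after throw: [b5@13:R b2@14:L b4@15:R b3@17:R b1@20:L]
Beat 13 (R): throw ball5 h=3 -> lands@16:L; in-air after throw: [b2@14:L b4@15:R b5@16:L b3@17:R b1@20:L]
Beat 14 (L): throw ball2 h=4 -> lands@18:L; in-air after throw: [b4@15:R b5@16:L b3@17:R b2@18:L b1@20:L]
Beat 15 (R): throw ball4 h=4 -> lands@19:R; in-air after throw: [b5@16:L b3@17:R b2@18:L b4@19:R b1@20:L]
Ball 4: thrown@3 h=3 -> first land @6; rethrown@6 h=9 -> second land @15

Answer: 6 15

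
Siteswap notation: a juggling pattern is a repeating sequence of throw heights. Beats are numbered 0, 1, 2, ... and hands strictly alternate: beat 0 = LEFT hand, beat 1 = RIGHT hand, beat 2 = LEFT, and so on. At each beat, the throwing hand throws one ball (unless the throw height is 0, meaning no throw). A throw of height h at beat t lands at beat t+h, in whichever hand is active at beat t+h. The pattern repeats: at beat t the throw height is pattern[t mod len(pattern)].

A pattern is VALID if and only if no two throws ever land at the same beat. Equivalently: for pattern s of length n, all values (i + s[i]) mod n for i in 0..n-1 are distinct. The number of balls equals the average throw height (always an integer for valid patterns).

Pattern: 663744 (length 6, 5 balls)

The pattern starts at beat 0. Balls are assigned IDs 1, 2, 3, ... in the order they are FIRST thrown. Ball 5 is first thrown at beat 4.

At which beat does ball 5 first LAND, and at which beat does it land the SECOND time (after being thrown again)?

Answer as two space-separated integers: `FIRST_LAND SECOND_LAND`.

Answer: 8 11

Derivation:
Beat 0 (L): throw ball1 h=6 -> lands@6:L; in-air after throw: [b1@6:L]
Beat 1 (R): throw ball2 h=6 -> lands@7:R; in-air after throw: [b1@6:L b2@7:R]
Beat 2 (L): throw ball3 h=3 -> lands@5:R; in-air after throw: [b3@5:R b1@6:L b2@7:R]
Beat 3 (R): throw ball4 h=7 -> lands@10:L; in-air after throw: [b3@5:R b1@6:L b2@7:R b4@10:L]
Beat 4 (L): throw ball5 h=4 -> lands@8:L; in-air after throw: [b3@5:R b1@6:L b2@7:R b5@8:L b4@10:L]
Beat 5 (R): throw ball3 h=4 -> lands@9:R; in-air after throw: [b1@6:L b2@7:R b5@8:L b3@9:R b4@10:L]
Beat 6 (L): throw ball1 h=6 -> lands@12:L; in-air after throw: [b2@7:R b5@8:L b3@9:R b4@10:L b1@12:L]
Beat 7 (R): throw ball2 h=6 -> lands@13:R; in-air after throw: [b5@8:L b3@9:R b4@10:L b1@12:L b2@13:R]
Beat 8 (L): throw ball5 h=3 -> lands@11:R; in-air after throw: [b3@9:R b4@10:L b5@11:R b1@12:L b2@13:R]
Beat 9 (R): throw ball3 h=7 -> lands@16:L; in-air after throw: [b4@10:L b5@11:R b1@12:L b2@13:R b3@16:L]
Beat 10 (L): throw ball4 h=4 -> lands@14:L; in-air after throw: [b5@11:R b1@12:L b2@13:R b4@14:L b3@16:L]
Beat 11 (R): throw ball5 h=4 -> lands@15:R; in-air after throw: [b1@12:L b2@13:R b4@14:L b5@15:R b3@16:L]
Ball 5: thrown@4 h=4 -> first land @8; rethrown@8 h=3 -> second land @11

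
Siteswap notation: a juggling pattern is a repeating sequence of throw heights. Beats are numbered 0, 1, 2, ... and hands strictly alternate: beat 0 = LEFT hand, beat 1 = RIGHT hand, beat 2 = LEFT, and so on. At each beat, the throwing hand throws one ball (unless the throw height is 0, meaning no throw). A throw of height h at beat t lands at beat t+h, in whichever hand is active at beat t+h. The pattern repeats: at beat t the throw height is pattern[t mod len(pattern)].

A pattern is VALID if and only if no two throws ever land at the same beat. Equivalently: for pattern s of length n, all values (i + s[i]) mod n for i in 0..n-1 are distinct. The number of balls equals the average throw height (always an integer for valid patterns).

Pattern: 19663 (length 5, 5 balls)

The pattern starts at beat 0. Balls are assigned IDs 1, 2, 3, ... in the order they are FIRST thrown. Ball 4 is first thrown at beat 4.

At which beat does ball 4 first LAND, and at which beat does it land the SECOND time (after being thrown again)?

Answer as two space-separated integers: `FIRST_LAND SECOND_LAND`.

Beat 0 (L): throw ball1 h=1 -> lands@1:R; in-air after throw: [b1@1:R]
Beat 1 (R): throw ball1 h=9 -> lands@10:L; in-air after throw: [b1@10:L]
Beat 2 (L): throw ball2 h=6 -> lands@8:L; in-air after throw: [b2@8:L b1@10:L]
Beat 3 (R): throw ball3 h=6 -> lands@9:R; in-air after throw: [b2@8:L b3@9:R b1@10:L]
Beat 4 (L): throw ball4 h=3 -> lands@7:R; in-air after throw: [b4@7:R b2@8:L b3@9:R b1@10:L]
Beat 5 (R): throw ball5 h=1 -> lands@6:L; in-air after throw: [b5@6:L b4@7:R b2@8:L b3@9:R b1@10:L]
Beat 6 (L): throw ball5 h=9 -> lands@15:R; in-air after throw: [b4@7:R b2@8:L b3@9:R b1@10:L b5@15:R]
Beat 7 (R): throw ball4 h=6 -> lands@13:R; in-air after throw: [b2@8:L b3@9:R b1@10:L b4@13:R b5@15:R]
Beat 8 (L): throw ball2 h=6 -> lands@14:L; in-air after throw: [b3@9:R b1@10:L b4@13:R b2@14:L b5@15:R]
Beat 9 (R): throw ball3 h=3 -> lands@12:L; in-air after throw: [b1@10:L b3@12:L b4@13:R b2@14:L b5@15:R]
Beat 10 (L): throw ball1 h=1 -> lands@11:R; in-air after throw: [b1@11:R b3@12:L b4@13:R b2@14:L b5@15:R]
Beat 11 (R): throw ball1 h=9 -> lands@20:L; in-air after throw: [b3@12:L b4@13:R b2@14:L b5@15:R b1@20:L]
Beat 12 (L): throw ball3 h=6 -> lands@18:L; in-air after throw: [b4@13:R b2@14:L b5@15:R b3@18:L b1@20:L]
Beat 13 (R): throw ball4 h=6 -> lands@19:R; in-air after throw: [b2@14:L b5@15:R b3@18:L b4@19:R b1@20:L]
Ball 4: thrown@4 h=3 -> first land @7; rethrown@7 h=6 -> second land @13

Answer: 7 13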